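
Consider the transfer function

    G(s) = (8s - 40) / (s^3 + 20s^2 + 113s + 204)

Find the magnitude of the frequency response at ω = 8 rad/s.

|G(j8)| ≈ 0.06590

Substitute s = j8: numerator = -40 + j64, denominator = -1076 + j392.
|G(j8)| = |-40 + j64| / |-1076 + j392| = 75.472 / 1145.2 ≈ 0.06590.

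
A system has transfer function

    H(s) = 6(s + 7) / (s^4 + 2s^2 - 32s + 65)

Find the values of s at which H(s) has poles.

The poles are the roots of the denominator s^4 + 2s^2 - 32s + 65 = 0.
No real roots exist; factor into two real quadratics: (s^2 - 4s + 5)(s^2 + 4s + 13) = 0.
Each quadratic gives a conjugate pair via the quadratic formula.

s = 2 ± j, -2 ± 3j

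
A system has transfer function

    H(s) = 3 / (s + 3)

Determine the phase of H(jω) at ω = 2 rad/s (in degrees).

At s = j2: numerator = 3, denominator = 3 + j2.
∠H = ∠num − ∠den = 0° − (33.690°) = -33.69°.

∠H(j2) ≈ -33.69°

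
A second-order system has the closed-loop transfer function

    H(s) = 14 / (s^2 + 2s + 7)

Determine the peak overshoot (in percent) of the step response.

Comparing s^2 + 2s + 7 to s^2 + 2ζωₙs + ωₙ²: ωₙ = √7 ≈ 2.646 rad/s and ζ = 2/(2·√7) ≈ 0.3780.
%OS = 100·exp(−πζ/√(1−ζ²)) = 100·exp(−π·0.3780/√(1−0.3780²)) ≈ 27.7%.

%OS ≈ 27.7%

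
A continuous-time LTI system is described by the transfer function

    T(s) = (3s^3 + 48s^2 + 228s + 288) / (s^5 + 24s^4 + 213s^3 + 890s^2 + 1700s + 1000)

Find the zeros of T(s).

s = -2, -8, -6

Set the numerator to zero: 3s^3 + 48s^2 + 228s + 288 = 0, i.e. 3·(s^3 + 16s^2 + 76s + 96) = 0.
Factoring: (s + 2)(s + 8)(s + 6) = 0.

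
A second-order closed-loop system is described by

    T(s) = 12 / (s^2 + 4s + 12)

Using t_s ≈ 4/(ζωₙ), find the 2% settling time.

t_s ≈ 2 s

Comparing s^2 + 4s + 12 to s^2 + 2ζωₙs + ωₙ²: ωₙ = √12 ≈ 3.464 rad/s and ζ = 4/(2·√12) ≈ 0.5774.
ζωₙ = 4/2 = 2, so t_s ≈ 4/(ζωₙ) = 4/2 = 2 s.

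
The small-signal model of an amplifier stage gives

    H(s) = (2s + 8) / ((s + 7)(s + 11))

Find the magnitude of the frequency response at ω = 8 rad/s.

|H(j8)| ≈ 0.1237

Substitute s = j8: numerator = 8 + j16, denominator = 13 + j144.
|H(j8)| = |8 + j16| / |13 + j144| = 17.889 / 144.59 ≈ 0.1237.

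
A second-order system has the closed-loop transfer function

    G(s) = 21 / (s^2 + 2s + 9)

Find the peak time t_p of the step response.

t_p ≈ 1.111 s

Comparing s^2 + 2s + 9 to s^2 + 2ζωₙs + ωₙ²: ωₙ = 3 rad/s and ζ = 2/(2·3) ≈ 0.3333.
ζωₙ = 2/2 = 1, so ω_d = ωₙ√(1−ζ²) = √(ωₙ² − (ζωₙ)²) = √(9 − 1²) = √8 ≈ 2.828 rad/s.
t_p = π/ω_d = π/2.828 ≈ 1.111 s.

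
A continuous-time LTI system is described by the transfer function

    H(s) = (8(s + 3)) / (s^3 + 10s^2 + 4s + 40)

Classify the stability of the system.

The denominator s^3 + 10s^2 + 4s + 40 factors as (s^2 + 4)(s + 10), giving poles at s = 2j, -2j, -10.
Since the simple pole(s) at s = ±2j lie on the jω-axis with none in the right half-plane, the system is marginally stable.

marginally stable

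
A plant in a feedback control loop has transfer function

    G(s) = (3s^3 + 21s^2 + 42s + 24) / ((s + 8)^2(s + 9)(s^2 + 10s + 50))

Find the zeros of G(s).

s = -1, -4, -2

Set the numerator to zero: 3s^3 + 21s^2 + 42s + 24 = 0, i.e. 3·(s^3 + 7s^2 + 14s + 8) = 0.
Factoring: (s + 1)(s + 4)(s + 2) = 0.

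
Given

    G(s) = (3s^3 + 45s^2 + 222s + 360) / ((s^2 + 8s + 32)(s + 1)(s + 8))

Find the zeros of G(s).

s = -4, -5, -6

Set the numerator to zero: 3s^3 + 45s^2 + 222s + 360 = 0, i.e. 3·(s^3 + 15s^2 + 74s + 120) = 0.
Factoring: (s + 4)(s + 5)(s + 6) = 0.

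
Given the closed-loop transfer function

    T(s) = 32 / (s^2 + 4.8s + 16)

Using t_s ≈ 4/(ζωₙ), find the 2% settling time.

t_s ≈ 1.667 s

Comparing s^2 + 4.8s + 16 to s^2 + 2ζωₙs + ωₙ²: ωₙ = 4 rad/s and ζ = 4.8/(2·4) = 0.6.
ζωₙ = 4.8/2 = 2.4, so t_s ≈ 4/(ζωₙ) = 4/2.4 ≈ 1.667 s.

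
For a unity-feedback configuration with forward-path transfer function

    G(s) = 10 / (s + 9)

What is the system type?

Type 0

The denominator has no factor of s at the origin — no free integrator — so this is a Type 0 system.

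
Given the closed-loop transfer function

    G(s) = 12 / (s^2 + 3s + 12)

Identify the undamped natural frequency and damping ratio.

ωₙ ≈ 3.464 rad/s, ζ ≈ 0.4330

Compare the denominator to the standard form s^2 + 2ζωₙs + ωₙ².
ωₙ² = 12, so ωₙ = √12 ≈ 3.464 rad/s.
2ζωₙ = 3, so ζ = 3/(2·√12) ≈ 0.4330.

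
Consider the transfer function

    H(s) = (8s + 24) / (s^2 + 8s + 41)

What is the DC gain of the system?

Set s = 0: H(0) = (24) / (41) = 24/41.

H(0) = 24/41 ≈ 0.5854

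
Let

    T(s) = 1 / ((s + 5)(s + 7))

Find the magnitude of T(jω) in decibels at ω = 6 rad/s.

|T(j6)|_dB ≈ -37.1 dB

Substitute s = j6: numerator = 1, denominator = -1 + j72.
|T(j6)| = |1| / |-1 + j72| = 1 / 72.007 ≈ 0.01389.
In decibels: 20·log₁₀(0.01389) ≈ -37.1 dB.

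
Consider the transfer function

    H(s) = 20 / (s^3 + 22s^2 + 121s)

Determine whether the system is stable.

The denominator s^3 + 22s^2 + 121s factors as s(s + 11)^2, giving poles at s = 0, -11, -11.
Since the simple pole(s) at s = 0 lie on the jω-axis with none in the right half-plane, the system is marginally stable.

marginally stable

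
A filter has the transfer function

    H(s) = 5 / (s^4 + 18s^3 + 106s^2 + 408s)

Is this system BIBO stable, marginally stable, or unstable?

marginally stable

The denominator s^4 + 18s^3 + 106s^2 + 408s factors as s(s + 12)(s^2 + 6s + 34), giving poles at s = 0, -12, -3 ± 5j.
Since the simple pole(s) at s = 0 lie on the jω-axis with none in the right half-plane, the system is marginally stable.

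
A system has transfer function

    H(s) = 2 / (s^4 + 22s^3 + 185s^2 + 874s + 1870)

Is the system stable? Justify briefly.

The denominator s^4 + 22s^3 + 185s^2 + 874s + 1870 factors as (s^2 + 6s + 34)(s + 5)(s + 11), giving poles at s = -3 + 5j, -3 - 5j, -5, -11.
Since all poles lie strictly in the left half-plane, the system is stable.

stable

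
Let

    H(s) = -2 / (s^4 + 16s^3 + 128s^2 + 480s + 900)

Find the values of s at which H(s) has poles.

The poles are the roots of the denominator s^4 + 16s^3 + 128s^2 + 480s + 900 = 0.
No real roots exist; factor into two real quadratics: (s^2 + 10s + 50)(s^2 + 6s + 18) = 0.
Each quadratic gives a conjugate pair via the quadratic formula.

s = -5 ± 5j, -3 ± 3j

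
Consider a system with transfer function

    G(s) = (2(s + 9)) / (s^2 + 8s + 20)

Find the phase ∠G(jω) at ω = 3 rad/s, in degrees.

At s = j3: numerator = 18 + j6, denominator = 11 + j24.
∠G = ∠num − ∠den = 18.435° − (65.376°) = -46.94°.

∠G(j3) ≈ -46.94°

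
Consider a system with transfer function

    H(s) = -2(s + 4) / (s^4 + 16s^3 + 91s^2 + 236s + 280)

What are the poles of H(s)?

The poles are the roots of the denominator s^4 + 16s^3 + 91s^2 + 236s + 280 = 0.
Trying s = -7: the polynomial evaluates to 0, so (s + 7) is a factor.
Dividing out leaves s^3 + 9s^2 + 28s + 40 = 0.
This factors further as (s^2 + 4s + 8)(s + 5) = 0.

s = -2 ± 2j, -7, -5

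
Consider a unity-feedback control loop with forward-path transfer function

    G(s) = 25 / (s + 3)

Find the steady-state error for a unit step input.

e_ss = 0.1071

G(s) has no poles at the origin.
This is a Type 0 system. Kp = lim_{s→0} G(s) = 25/3.
e_ss = 1/(1 + Kp) = 1/(1 + 25/3) = 3/28 ≈ 0.1071.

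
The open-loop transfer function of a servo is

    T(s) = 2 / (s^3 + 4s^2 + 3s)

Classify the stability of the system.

marginally stable

The denominator s^3 + 4s^2 + 3s factors as s(s + 1)(s + 3), giving poles at s = 0, -1, -3.
Since the simple pole(s) at s = 0 lie on the jω-axis with none in the right half-plane, the system is marginally stable.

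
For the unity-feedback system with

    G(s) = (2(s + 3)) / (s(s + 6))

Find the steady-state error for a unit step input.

e_ss = 0

G(s) has one pole at the origin.
This is a Type 1 system; for a step input the steady-state error is zero.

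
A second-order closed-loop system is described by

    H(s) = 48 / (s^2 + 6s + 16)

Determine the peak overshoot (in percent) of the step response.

%OS ≈ 2.84%

Comparing s^2 + 6s + 16 to s^2 + 2ζωₙs + ωₙ²: ωₙ = 4 rad/s and ζ = 6/(2·4) = 0.75.
%OS = 100·exp(−πζ/√(1−ζ²)) = 100·exp(−π·0.75/√(1−0.75²)) ≈ 2.84%.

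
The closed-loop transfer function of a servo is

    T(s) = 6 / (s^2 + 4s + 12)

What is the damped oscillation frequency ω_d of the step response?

ω_d ≈ 2.828 rad/s

Comparing s^2 + 4s + 12 to s^2 + 2ζωₙs + ωₙ²: ωₙ = √12 ≈ 3.464 rad/s and ζ = 4/(2·√12) ≈ 0.5774.
ζωₙ = 4/2 = 2, so ω_d = ωₙ√(1−ζ²) = √(ωₙ² − (ζωₙ)²) = √(12 − 2²) = √8 ≈ 2.828 rad/s.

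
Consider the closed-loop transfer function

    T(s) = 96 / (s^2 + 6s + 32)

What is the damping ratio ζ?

ζ ≈ 0.5303

Compare the denominator to the standard form s^2 + 2ζωₙs + ωₙ².
ωₙ² = 32, so ωₙ = √32 ≈ 5.657 rad/s.
2ζωₙ = 6, so ζ = 6/(2·√32) ≈ 0.5303.
With ζ = 0.5303 the response is underdamped.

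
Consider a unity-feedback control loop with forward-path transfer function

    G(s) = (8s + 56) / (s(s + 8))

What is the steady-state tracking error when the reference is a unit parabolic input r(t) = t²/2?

G(s) has one pole at the origin.
This is a Type 1 system; Ka = lim_{s→0} s^2·G(s) = 0, so the steady-state error for a parabola input is infinite.

e_ss = ∞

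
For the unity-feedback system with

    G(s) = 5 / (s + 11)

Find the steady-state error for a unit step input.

G(s) has no poles at the origin.
This is a Type 0 system. Kp = lim_{s→0} G(s) = 5/11.
e_ss = 1/(1 + Kp) = 1/(1 + 5/11) = 11/16 ≈ 0.6875.

e_ss = 0.6875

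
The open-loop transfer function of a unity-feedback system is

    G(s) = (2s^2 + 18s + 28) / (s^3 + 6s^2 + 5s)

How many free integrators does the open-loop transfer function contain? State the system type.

Factor s from the denominator: s^3 + 6s^2 + 5s = s·(s^2 + 6s + 5).
There is 1 pole at the origin, so the system is Type 1.

Type 1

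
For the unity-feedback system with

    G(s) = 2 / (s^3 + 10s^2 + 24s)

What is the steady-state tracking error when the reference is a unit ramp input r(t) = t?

G(s) has one pole at the origin.
This is a Type 1 system. Kv = lim_{s→0} s·G(s) = 2/24 = 1/12.
e_ss = 1/Kv = 1/(1/12) = 12.

e_ss = 12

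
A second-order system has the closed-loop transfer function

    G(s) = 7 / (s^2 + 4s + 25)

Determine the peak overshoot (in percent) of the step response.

%OS ≈ 25.4%

Comparing s^2 + 4s + 25 to s^2 + 2ζωₙs + ωₙ²: ωₙ = 5 rad/s and ζ = 4/(2·5) = 0.4.
%OS = 100·exp(−πζ/√(1−ζ²)) = 100·exp(−π·0.4/√(1−0.4²)) ≈ 25.4%.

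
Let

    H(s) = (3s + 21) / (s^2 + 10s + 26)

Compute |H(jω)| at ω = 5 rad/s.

|H(j5)| ≈ 0.5160

Substitute s = j5: numerator = 21 + j15, denominator = 1 + j50.
|H(j5)| = |21 + j15| / |1 + j50| = 25.807 / 50.010 ≈ 0.5160.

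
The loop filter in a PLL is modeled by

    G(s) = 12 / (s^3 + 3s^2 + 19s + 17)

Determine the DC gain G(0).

Set s = 0: G(0) = (12) / (17) = 12/17.

G(0) = 12/17 ≈ 0.7059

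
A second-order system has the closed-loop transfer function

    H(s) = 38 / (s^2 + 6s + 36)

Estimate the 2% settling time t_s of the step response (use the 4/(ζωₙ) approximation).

t_s ≈ 1.333 s

Comparing s^2 + 6s + 36 to s^2 + 2ζωₙs + ωₙ²: ωₙ = 6 rad/s and ζ = 6/(2·6) = 0.5.
ζωₙ = 6/2 = 3, so t_s ≈ 4/(ζωₙ) = 4/3 ≈ 1.333 s.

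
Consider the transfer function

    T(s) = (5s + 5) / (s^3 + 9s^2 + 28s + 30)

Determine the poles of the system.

s = -3, -3 ± j

The poles are the roots of the denominator s^3 + 9s^2 + 28s + 30 = 0.
Trying s = -3: the polynomial evaluates to 0, so (s + 3) is a factor.
Dividing out leaves s^2 + 6s + 10 = 0.
The quadratic formula then gives s = -3 ± 1j.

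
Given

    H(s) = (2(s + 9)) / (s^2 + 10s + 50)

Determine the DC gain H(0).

H(0) = 9/25 ≈ 0.3600

At s = 0 each factor (s + a) contributes a and each (s^2 + bs + c) contributes c.
H(0) = 2·(9) / ((50)) = 18/50 = 9/25.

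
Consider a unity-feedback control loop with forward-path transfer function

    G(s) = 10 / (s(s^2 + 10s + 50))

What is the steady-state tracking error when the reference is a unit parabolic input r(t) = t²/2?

e_ss = ∞

G(s) has one pole at the origin.
This is a Type 1 system; Ka = lim_{s→0} s^2·G(s) = 0, so the steady-state error for a parabola input is infinite.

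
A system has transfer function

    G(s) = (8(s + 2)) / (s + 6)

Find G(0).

G(0) = 8/3 ≈ 2.667

At s = 0 each factor (s + a) contributes a and each (s^2 + bs + c) contributes c.
G(0) = 8·(2) / ((6)) = 16/6 = 8/3.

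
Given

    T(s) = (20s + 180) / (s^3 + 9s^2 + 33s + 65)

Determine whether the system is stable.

stable

The denominator s^3 + 9s^2 + 33s + 65 factors as (s^2 + 4s + 13)(s + 5), giving poles at s = -2 ± 3j, -5.
Since all poles lie strictly in the left half-plane, the system is stable.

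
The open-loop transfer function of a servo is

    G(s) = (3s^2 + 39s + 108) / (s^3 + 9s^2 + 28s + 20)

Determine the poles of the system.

The poles are the roots of the denominator s^3 + 9s^2 + 28s + 20 = 0.
Trying s = -1: the polynomial evaluates to 0, so (s + 1) is a factor.
Dividing out leaves s^2 + 8s + 20 = 0.
The quadratic formula then gives s = -4 ± 2j.

s = -4 ± 2j, -1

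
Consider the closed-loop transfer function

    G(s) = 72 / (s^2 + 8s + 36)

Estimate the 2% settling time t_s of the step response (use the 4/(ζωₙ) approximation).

Comparing s^2 + 8s + 36 to s^2 + 2ζωₙs + ωₙ²: ωₙ = 6 rad/s and ζ = 8/(2·6) ≈ 0.6667.
ζωₙ = 8/2 = 4, so t_s ≈ 4/(ζωₙ) = 4/4 = 1 s.

t_s ≈ 1 s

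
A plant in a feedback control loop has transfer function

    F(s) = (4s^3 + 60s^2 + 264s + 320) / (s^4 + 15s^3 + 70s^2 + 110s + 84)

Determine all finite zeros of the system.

Set the numerator to zero: 4s^3 + 60s^2 + 264s + 320 = 0, i.e. 4·(s^3 + 15s^2 + 66s + 80) = 0.
Factoring: (s + 2)(s + 5)(s + 8) = 0.

s = -2, -5, -8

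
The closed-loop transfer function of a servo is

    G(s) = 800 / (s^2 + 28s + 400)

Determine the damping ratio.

Compare the denominator to the standard form s^2 + 2ζωₙs + ωₙ².
ωₙ² = 400, so ωₙ = 20 rad/s.
2ζωₙ = 28, so ζ = 28/(2·20) = 0.7.
With ζ = 0.7 the response is underdamped.

ζ = 0.7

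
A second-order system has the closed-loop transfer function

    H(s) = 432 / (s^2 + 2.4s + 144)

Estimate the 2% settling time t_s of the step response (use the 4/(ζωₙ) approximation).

t_s ≈ 3.333 s

Comparing s^2 + 2.4s + 144 to s^2 + 2ζωₙs + ωₙ²: ωₙ = 12 rad/s and ζ = 2.4/(2·12) = 0.1.
ζωₙ = 2.4/2 = 1.2, so t_s ≈ 4/(ζωₙ) = 4/1.2 ≈ 3.333 s.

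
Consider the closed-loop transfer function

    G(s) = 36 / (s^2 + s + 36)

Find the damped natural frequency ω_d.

ω_d ≈ 5.979 rad/s

Comparing s^2 + s + 36 to s^2 + 2ζωₙs + ωₙ²: ωₙ = 6 rad/s and ζ = 1/(2·6) ≈ 0.08333.
ζωₙ = 1/2 = 0.5, so ω_d = ωₙ√(1−ζ²) = √(ωₙ² − (ζωₙ)²) = √(36 − 0.5²) = √35.75 ≈ 5.979 rad/s.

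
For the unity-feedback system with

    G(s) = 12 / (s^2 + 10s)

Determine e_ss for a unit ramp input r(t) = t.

e_ss = 0.8333

G(s) has one pole at the origin.
This is a Type 1 system. Kv = lim_{s→0} s·G(s) = 12/10 = 6/5.
e_ss = 1/Kv = 1/(6/5) = 5/6 ≈ 0.8333.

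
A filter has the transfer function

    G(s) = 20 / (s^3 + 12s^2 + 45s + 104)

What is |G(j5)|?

|G(j5)| ≈ 0.09089

Substitute s = j5: numerator = 20, denominator = -196 + j100.
|G(j5)| = |20| / |-196 + j100| = 20 / 220.04 ≈ 0.09089.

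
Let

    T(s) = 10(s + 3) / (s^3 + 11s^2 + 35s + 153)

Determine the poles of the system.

s = -9, -1 + 4j, -1 - 4j

The poles are the roots of the denominator s^3 + 11s^2 + 35s + 153 = 0.
Trying s = -9: the polynomial evaluates to 0, so (s + 9) is a factor.
Dividing out leaves s^2 + 2s + 17 = 0.
The quadratic formula then gives s = -1 ± 4j.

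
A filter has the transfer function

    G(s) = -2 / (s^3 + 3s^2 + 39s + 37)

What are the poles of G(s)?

s = -1 + 6j, -1 - 6j, -1

The poles are the roots of the denominator s^3 + 3s^2 + 39s + 37 = 0.
Trying s = -1: the polynomial evaluates to 0, so (s + 1) is a factor.
Dividing out leaves s^2 + 2s + 37 = 0.
The quadratic formula then gives s = -1 ± 6j.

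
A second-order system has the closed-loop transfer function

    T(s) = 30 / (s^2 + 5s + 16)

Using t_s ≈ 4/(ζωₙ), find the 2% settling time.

Comparing s^2 + 5s + 16 to s^2 + 2ζωₙs + ωₙ²: ωₙ = 4 rad/s and ζ = 5/(2·4) = 0.625.
ζωₙ = 5/2 = 2.5, so t_s ≈ 4/(ζωₙ) = 4/2.5 = 1.600 s.

t_s ≈ 1.600 s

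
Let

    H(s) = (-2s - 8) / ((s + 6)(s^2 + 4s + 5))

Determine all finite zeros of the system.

s = -4

Set the numerator to zero: -2s - 8 = 0, i.e. -2·(s + 4) = 0.
So s = -4.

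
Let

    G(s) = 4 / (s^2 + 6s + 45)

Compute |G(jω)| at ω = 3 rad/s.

|G(j3)| ≈ 0.09938

Substitute s = j3: numerator = 4, denominator = 36 + j18.
|G(j3)| = |4| / |36 + j18| = 4 / 40.249 ≈ 0.09938.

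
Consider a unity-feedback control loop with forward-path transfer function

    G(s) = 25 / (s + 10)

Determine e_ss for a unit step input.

G(s) has no poles at the origin.
This is a Type 0 system. Kp = lim_{s→0} G(s) = 25/10 = 5/2.
e_ss = 1/(1 + Kp) = 1/(1 + 5/2) = 2/7 ≈ 0.2857.

e_ss = 0.2857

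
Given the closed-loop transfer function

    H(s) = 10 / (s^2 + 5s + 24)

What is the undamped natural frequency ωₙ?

ωₙ ≈ 4.899 rad/s

Compare the denominator to the standard form s^2 + 2ζωₙs + ωₙ².
ωₙ² = 24, so ωₙ = √24 ≈ 4.899 rad/s.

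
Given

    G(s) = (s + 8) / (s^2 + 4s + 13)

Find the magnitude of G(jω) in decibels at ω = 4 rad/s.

|G(j4)|_dB ≈ -5.20 dB

Substitute s = j4: numerator = 8 + j4, denominator = -3 + j16.
|G(j4)| = |8 + j4| / |-3 + j16| = 8.9443 / 16.279 ≈ 0.5494.
In decibels: 20·log₁₀(0.5494) ≈ -5.20 dB.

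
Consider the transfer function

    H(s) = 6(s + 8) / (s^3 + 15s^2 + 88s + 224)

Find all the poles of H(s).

s = -4 + 4j, -4 - 4j, -7

The poles are the roots of the denominator s^3 + 15s^2 + 88s + 224 = 0.
Trying s = -7: the polynomial evaluates to 0, so (s + 7) is a factor.
Dividing out leaves s^2 + 8s + 32 = 0.
The quadratic formula then gives s = -4 ± 4j.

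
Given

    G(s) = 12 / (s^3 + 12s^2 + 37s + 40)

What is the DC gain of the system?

G(0) = 3/10 ≈ 0.3000

Set s = 0: G(0) = (12) / (40) = 3/10.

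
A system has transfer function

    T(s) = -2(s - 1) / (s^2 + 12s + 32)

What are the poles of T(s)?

The poles are the roots of the denominator s^2 + 12s + 32 = 0.
Factoring: (s + 8)(s + 4) = 0, so s = -8 and s = -4.

s = -8, -4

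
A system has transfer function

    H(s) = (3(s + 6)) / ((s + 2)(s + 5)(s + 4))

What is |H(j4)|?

|H(j4)| ≈ 0.1335

Substitute s = j4: numerator = 18 + j12, denominator = -136 + j88.
|H(j4)| = |18 + j12| / |-136 + j88| = 21.633 / 161.99 ≈ 0.1335.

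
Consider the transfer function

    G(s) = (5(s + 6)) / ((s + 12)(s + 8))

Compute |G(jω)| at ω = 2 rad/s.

|G(j2)| ≈ 0.3152

Substitute s = j2: numerator = 30 + j10, denominator = 92 + j40.
|G(j2)| = |30 + j10| / |92 + j40| = 31.623 / 100.32 ≈ 0.3152.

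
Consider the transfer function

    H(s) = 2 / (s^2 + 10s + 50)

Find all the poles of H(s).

The poles are the roots of the denominator s^2 + 10s + 50 = 0.
Using the quadratic formula: s = (-10 ± √(-100))/2 = -5 ± 5j.

s = -5 + 5j, -5 - 5j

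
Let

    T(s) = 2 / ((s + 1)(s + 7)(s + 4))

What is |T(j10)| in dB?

Substitute s = j10: numerator = 2, denominator = -1172 - j610.
|T(j10)| = |2| / |-1172 - j610| = 2 / 1321.2 ≈ 0.001514.
In decibels: 20·log₁₀(0.001514) ≈ -56.4 dB.

|T(j10)|_dB ≈ -56.4 dB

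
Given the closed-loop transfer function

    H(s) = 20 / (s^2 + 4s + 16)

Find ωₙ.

ωₙ = 4 rad/s

Compare the denominator to the standard form s^2 + 2ζωₙs + ωₙ².
ωₙ² = 16, so ωₙ = 4 rad/s.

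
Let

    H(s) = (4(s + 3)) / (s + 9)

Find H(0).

H(0) = 4/3 ≈ 1.333

At s = 0 each factor (s + a) contributes a and each (s^2 + bs + c) contributes c.
H(0) = 4·(3) / ((9)) = 12/9 = 4/3.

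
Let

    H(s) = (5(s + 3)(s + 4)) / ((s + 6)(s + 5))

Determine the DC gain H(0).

H(0) = 2

At s = 0 each factor (s + a) contributes a and each (s^2 + bs + c) contributes c.
H(0) = 5·(3) · (4) / ((6) · (5)) = 60/30 = 2.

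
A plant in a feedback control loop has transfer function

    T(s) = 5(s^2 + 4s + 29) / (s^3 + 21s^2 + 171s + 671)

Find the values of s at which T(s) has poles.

s = -5 + 6j, -5 - 6j, -11

The poles are the roots of the denominator s^3 + 21s^2 + 171s + 671 = 0.
Trying s = -11: the polynomial evaluates to 0, so (s + 11) is a factor.
Dividing out leaves s^2 + 10s + 61 = 0.
The quadratic formula then gives s = -5 ± 6j.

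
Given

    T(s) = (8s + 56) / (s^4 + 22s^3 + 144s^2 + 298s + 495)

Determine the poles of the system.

s = -1 ± 2j, -9, -11

The poles are the roots of the denominator s^4 + 22s^3 + 144s^2 + 298s + 495 = 0.
Trying s = -9: the polynomial evaluates to 0, so (s + 9) is a factor.
Dividing out leaves s^3 + 13s^2 + 27s + 55 = 0.
This factors further as (s^2 + 2s + 5)(s + 11) = 0.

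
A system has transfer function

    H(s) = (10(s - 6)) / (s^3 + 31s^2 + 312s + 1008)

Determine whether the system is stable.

The denominator s^3 + 31s^2 + 312s + 1008 factors as (s + 7)(s + 12)^2, giving poles at s = -7, -12, -12.
Since all poles lie strictly in the left half-plane, the system is stable.

stable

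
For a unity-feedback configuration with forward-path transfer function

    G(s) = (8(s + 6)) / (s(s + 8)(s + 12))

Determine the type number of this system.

The denominator has 1 factor of s at the origin (free integrator), so this is a Type 1 system.

Type 1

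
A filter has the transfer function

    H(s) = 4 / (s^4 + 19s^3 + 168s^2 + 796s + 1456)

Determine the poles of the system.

s = -4 ± 6j, -7, -4

The poles are the roots of the denominator s^4 + 19s^3 + 168s^2 + 796s + 1456 = 0.
Trying s = -7: the polynomial evaluates to 0, so (s + 7) is a factor.
Dividing out leaves s^3 + 12s^2 + 84s + 208 = 0.
This factors further as (s^2 + 8s + 52)(s + 4) = 0.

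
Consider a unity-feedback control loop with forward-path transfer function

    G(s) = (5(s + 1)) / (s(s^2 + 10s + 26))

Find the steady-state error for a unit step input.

G(s) has one pole at the origin.
This is a Type 1 system; for a step input the steady-state error is zero.

e_ss = 0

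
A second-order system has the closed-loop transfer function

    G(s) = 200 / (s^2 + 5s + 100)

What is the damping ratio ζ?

Compare the denominator to the standard form s^2 + 2ζωₙs + ωₙ².
ωₙ² = 100, so ωₙ = 10 rad/s.
2ζωₙ = 5, so ζ = 5/(2·10) = 0.25.
With ζ = 0.25 the response is underdamped.

ζ = 0.25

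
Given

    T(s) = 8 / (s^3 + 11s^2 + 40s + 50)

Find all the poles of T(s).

The poles are the roots of the denominator s^3 + 11s^2 + 40s + 50 = 0.
Trying s = -5: the polynomial evaluates to 0, so (s + 5) is a factor.
Dividing out leaves s^2 + 6s + 10 = 0.
The quadratic formula then gives s = -3 ± 1j.

s = -3 ± j, -5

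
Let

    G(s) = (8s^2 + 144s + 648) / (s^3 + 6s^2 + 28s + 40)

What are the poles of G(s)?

The poles are the roots of the denominator s^3 + 6s^2 + 28s + 40 = 0.
Trying s = -2: the polynomial evaluates to 0, so (s + 2) is a factor.
Dividing out leaves s^2 + 4s + 20 = 0.
The quadratic formula then gives s = -2 ± 4j.

s = -2 ± 4j, -2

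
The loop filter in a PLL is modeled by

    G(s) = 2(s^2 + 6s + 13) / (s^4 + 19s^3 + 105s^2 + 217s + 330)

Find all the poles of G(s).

The poles are the roots of the denominator s^4 + 19s^3 + 105s^2 + 217s + 330 = 0.
Trying s = -6: the polynomial evaluates to 0, so (s + 6) is a factor.
Dividing out leaves s^3 + 13s^2 + 27s + 55 = 0.
This factors further as (s^2 + 2s + 5)(s + 11) = 0.

s = -6, -1 ± 2j, -11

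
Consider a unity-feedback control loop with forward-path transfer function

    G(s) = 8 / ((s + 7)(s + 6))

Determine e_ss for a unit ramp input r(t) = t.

e_ss = ∞

G(s) has no poles at the origin.
This is a Type 0 system; Kv = lim_{s→0} s·G(s) = 0, so the steady-state error for a ramp input is infinite.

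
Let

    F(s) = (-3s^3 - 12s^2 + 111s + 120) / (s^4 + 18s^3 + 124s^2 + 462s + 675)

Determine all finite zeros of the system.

Set the numerator to zero: -3s^3 - 12s^2 + 111s + 120 = 0, i.e. -3·(s^3 + 4s^2 - 37s - 40) = 0.
Factoring: (s + 1)(s - 5)(s + 8) = 0.

s = -1, 5, -8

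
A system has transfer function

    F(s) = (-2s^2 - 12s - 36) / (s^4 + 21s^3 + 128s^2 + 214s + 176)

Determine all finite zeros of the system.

Set the numerator to zero: -2s^2 - 12s - 36 = 0, i.e. -2·(s^2 + 6s + 18) = 0.
Factoring: (s^2 + 6s + 18) = 0.

s = -3 + 3j, -3 - 3j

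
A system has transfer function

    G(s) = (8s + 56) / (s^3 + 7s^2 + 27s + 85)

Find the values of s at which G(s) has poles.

The poles are the roots of the denominator s^3 + 7s^2 + 27s + 85 = 0.
Trying s = -5: the polynomial evaluates to 0, so (s + 5) is a factor.
Dividing out leaves s^2 + 2s + 17 = 0.
The quadratic formula then gives s = -1 ± 4j.

s = -1 + 4j, -1 - 4j, -5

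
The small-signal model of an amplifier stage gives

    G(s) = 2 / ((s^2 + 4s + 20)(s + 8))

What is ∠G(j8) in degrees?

At s = j8: numerator = 2, denominator = -608 - j96.
∠G = ∠num − ∠den = 0° − (-171.03°) = 171.0°.

∠G(j8) ≈ 171.0°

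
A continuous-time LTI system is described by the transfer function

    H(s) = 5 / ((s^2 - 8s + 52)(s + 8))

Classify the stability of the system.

unstable

The poles can be read from the denominator factors: s = 4 + 6j, 4 - 6j, -8.
Since the pole(s) at s = 4 ± 6j lie in the right half-plane, the system is unstable.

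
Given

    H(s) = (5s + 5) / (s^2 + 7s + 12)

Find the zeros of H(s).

Set the numerator to zero: 5s + 5 = 0, i.e. 5·(s + 1) = 0.
So s = -1.

s = -1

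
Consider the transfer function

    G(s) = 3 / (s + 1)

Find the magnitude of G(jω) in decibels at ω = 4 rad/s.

|G(j4)|_dB ≈ -2.76 dB

Substitute s = j4: numerator = 3, denominator = 1 + j4.
|G(j4)| = |3| / |1 + j4| = 3 / 4.1231 ≈ 0.7276.
In decibels: 20·log₁₀(0.7276) ≈ -2.76 dB.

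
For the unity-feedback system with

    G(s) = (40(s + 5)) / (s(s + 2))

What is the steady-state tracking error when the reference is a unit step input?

G(s) has one pole at the origin.
This is a Type 1 system; for a step input the steady-state error is zero.

e_ss = 0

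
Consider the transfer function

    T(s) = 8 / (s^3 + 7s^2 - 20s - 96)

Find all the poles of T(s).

s = -8, 4, -3

The poles are the roots of the denominator s^3 + 7s^2 - 20s - 96 = 0.
Trying s = -8: the polynomial evaluates to 0, so (s + 8) is a factor.
Dividing out leaves s^2 - s - 12 = 0.
Factoring the quadratic: (s - 4)(s + 3) = 0.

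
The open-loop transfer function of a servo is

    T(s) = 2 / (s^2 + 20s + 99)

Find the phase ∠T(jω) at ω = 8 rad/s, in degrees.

∠T(j8) ≈ -77.66°

At s = j8: numerator = 2, denominator = 35 + j160.
∠T = ∠num − ∠den = 0° − (77.661°) = -77.66°.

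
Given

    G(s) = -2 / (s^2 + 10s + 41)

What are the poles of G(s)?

s = -5 + 4j, -5 - 4j

The poles are the roots of the denominator s^2 + 10s + 41 = 0.
Using the quadratic formula: s = (-10 ± √(-64))/2 = -5 ± 4j.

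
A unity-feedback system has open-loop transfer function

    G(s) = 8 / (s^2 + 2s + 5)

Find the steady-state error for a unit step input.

e_ss = 0.3846

G(s) has no poles at the origin.
This is a Type 0 system. Kp = lim_{s→0} G(s) = 8/5.
e_ss = 1/(1 + Kp) = 1/(1 + 8/5) = 5/13 ≈ 0.3846.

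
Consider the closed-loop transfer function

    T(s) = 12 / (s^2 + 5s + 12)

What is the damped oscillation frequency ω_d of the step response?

Comparing s^2 + 5s + 12 to s^2 + 2ζωₙs + ωₙ²: ωₙ = √12 ≈ 3.464 rad/s and ζ = 5/(2·√12) ≈ 0.7217.
ζωₙ = 5/2 = 2.5, so ω_d = ωₙ√(1−ζ²) = √(ωₙ² − (ζωₙ)²) = √(12 − 2.5²) = √5.75 ≈ 2.398 rad/s.

ω_d ≈ 2.398 rad/s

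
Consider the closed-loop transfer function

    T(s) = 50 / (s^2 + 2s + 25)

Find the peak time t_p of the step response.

t_p ≈ 0.6413 s

Comparing s^2 + 2s + 25 to s^2 + 2ζωₙs + ωₙ²: ωₙ = 5 rad/s and ζ = 2/(2·5) = 0.2.
ζωₙ = 2/2 = 1, so ω_d = ωₙ√(1−ζ²) = √(ωₙ² − (ζωₙ)²) = √(25 − 1²) = √24 ≈ 4.899 rad/s.
t_p = π/ω_d = π/4.899 ≈ 0.6413 s.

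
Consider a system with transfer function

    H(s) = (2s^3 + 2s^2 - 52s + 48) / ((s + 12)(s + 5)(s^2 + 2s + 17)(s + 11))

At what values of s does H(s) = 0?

Set the numerator to zero: 2s^3 + 2s^2 - 52s + 48 = 0, i.e. 2·(s^3 + s^2 - 26s + 24) = 0.
Factoring: (s - 1)(s - 4)(s + 6) = 0.

s = 1, 4, -6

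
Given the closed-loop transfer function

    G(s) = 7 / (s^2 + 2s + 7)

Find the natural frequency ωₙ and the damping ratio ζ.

Compare the denominator to the standard form s^2 + 2ζωₙs + ωₙ².
ωₙ² = 7, so ωₙ = √7 ≈ 2.646 rad/s.
2ζωₙ = 2, so ζ = 2/(2·√7) ≈ 0.3780.
With ζ = 0.3780 the response is underdamped.

ωₙ ≈ 2.646 rad/s, ζ ≈ 0.3780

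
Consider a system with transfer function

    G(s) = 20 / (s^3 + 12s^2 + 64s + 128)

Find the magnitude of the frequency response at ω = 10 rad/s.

Substitute s = j10: numerator = 20, denominator = -1072 - j360.
|G(j10)| = |20| / |-1072 - j360| = 20 / 1130.8 ≈ 0.01769.

|G(j10)| ≈ 0.01769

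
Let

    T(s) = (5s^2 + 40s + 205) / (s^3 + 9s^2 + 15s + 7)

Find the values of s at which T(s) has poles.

The poles are the roots of the denominator s^3 + 9s^2 + 15s + 7 = 0.
Trying s = -1: the polynomial evaluates to 0, so (s + 1) is a factor.
Dividing out leaves s^2 + 8s + 7 = 0.
Factoring the quadratic: (s + 7)(s + 1) = 0.

s = -1, -7, -1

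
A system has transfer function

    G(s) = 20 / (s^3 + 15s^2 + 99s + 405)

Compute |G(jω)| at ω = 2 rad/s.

|G(j2)| ≈ 0.05078

Substitute s = j2: numerator = 20, denominator = 345 + j190.
|G(j2)| = |20| / |345 + j190| = 20 / 393.86 ≈ 0.05078.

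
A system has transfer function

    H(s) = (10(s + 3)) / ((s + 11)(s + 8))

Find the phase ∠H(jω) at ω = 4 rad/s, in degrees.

∠H(j4) ≈ 6.582°

At s = j4: numerator = 30 + j40, denominator = 72 + j76.
∠H = ∠num − ∠den = 53.130° − (46.548°) = 6.582°.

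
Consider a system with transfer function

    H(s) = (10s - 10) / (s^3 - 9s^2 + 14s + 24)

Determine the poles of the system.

The poles are the roots of the denominator s^3 - 9s^2 + 14s + 24 = 0.
Trying s = -1: the polynomial evaluates to 0, so (s + 1) is a factor.
Dividing out leaves s^2 - 10s + 24 = 0.
Factoring the quadratic: (s - 6)(s - 4) = 0.

s = -1, 6, 4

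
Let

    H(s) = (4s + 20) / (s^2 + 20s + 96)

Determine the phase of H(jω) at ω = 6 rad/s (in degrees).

∠H(j6) ≈ -13.24°

At s = j6: numerator = 20 + j24, denominator = 60 + j120.
∠H = ∠num − ∠den = 50.194° − (63.435°) = -13.24°.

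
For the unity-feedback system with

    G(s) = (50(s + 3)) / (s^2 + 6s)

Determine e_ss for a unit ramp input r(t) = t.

e_ss = 0.04000

G(s) has one pole at the origin.
This is a Type 1 system. Kv = lim_{s→0} s·G(s) = 150/6 = 25.
e_ss = 1/Kv = 1/(25) = 1/25 ≈ 0.04000.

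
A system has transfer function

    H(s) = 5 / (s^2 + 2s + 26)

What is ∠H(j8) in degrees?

∠H(j8) ≈ -157.2°

At s = j8: numerator = 5, denominator = -38 + j16.
∠H = ∠num − ∠den = 0° − (157.17°) = -157.2°.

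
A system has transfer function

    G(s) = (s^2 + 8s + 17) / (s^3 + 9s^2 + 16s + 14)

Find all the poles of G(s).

The poles are the roots of the denominator s^3 + 9s^2 + 16s + 14 = 0.
Trying s = -7: the polynomial evaluates to 0, so (s + 7) is a factor.
Dividing out leaves s^2 + 2s + 2 = 0.
The quadratic formula then gives s = -1 ± 1j.

s = -1 + j, -1 - j, -7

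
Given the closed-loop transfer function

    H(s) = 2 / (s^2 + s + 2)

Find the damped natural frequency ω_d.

ω_d ≈ 1.323 rad/s

Comparing s^2 + s + 2 to s^2 + 2ζωₙs + ωₙ²: ωₙ = √2 ≈ 1.414 rad/s and ζ = 1/(2·√2) ≈ 0.3536.
ζωₙ = 1/2 = 0.5, so ω_d = ωₙ√(1−ζ²) = √(ωₙ² − (ζωₙ)²) = √(2 − 0.5²) = √1.75 ≈ 1.323 rad/s.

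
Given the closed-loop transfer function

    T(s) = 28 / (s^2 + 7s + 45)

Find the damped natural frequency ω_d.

ω_d ≈ 5.723 rad/s

Comparing s^2 + 7s + 45 to s^2 + 2ζωₙs + ωₙ²: ωₙ = √45 ≈ 6.708 rad/s and ζ = 7/(2·√45) ≈ 0.5217.
ζωₙ = 7/2 = 3.5, so ω_d = ωₙ√(1−ζ²) = √(ωₙ² − (ζωₙ)²) = √(45 − 3.5²) = √32.75 ≈ 5.723 rad/s.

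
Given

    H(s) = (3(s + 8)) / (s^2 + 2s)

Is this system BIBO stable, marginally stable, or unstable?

marginally stable

The denominator s^2 + 2s factors as s(s + 2), giving poles at s = 0, -2.
Since the simple pole(s) at s = 0 lie on the jω-axis with none in the right half-plane, the system is marginally stable.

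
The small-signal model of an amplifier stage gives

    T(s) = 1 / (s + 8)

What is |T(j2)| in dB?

|T(j2)|_dB ≈ -18.3 dB

Substitute s = j2: numerator = 1, denominator = 8 + j2.
|T(j2)| = |1| / |8 + j2| = 1 / 8.2462 ≈ 0.1213.
In decibels: 20·log₁₀(0.1213) ≈ -18.3 dB.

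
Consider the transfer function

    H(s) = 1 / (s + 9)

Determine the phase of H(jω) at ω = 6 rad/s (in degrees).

At s = j6: numerator = 1, denominator = 9 + j6.
∠H = ∠num − ∠den = 0° − (33.690°) = -33.69°.

∠H(j6) ≈ -33.69°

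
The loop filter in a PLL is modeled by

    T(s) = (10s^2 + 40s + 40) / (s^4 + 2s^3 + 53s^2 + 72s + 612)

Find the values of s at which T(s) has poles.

The poles are the roots of the denominator s^4 + 2s^3 + 53s^2 + 72s + 612 = 0.
No real roots exist; factor into two real quadratics: (s^2 + 2s + 17)(s^2 + 36) = 0.
Each quadratic gives a conjugate pair via the quadratic formula.

s = -1 + 4j, -1 - 4j, 6j, -6j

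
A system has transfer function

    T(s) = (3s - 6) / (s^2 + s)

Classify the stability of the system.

marginally stable

The denominator s^2 + s factors as s(s + 1), giving poles at s = 0, -1.
Since the simple pole(s) at s = 0 lie on the jω-axis with none in the right half-plane, the system is marginally stable.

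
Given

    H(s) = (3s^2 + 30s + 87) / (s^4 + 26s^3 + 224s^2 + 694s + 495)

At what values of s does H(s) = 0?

Set the numerator to zero: 3s^2 + 30s + 87 = 0, i.e. 3·(s^2 + 10s + 29) = 0.
Factoring: (s^2 + 10s + 29) = 0.

s = -5 ± 2j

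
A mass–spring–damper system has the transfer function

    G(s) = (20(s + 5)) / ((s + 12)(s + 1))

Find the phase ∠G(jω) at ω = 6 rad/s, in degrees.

∠G(j6) ≈ -56.91°

At s = j6: numerator = 100 + j120, denominator = -24 + j78.
∠G = ∠num − ∠den = 50.194° − (107.10°) = -56.91°.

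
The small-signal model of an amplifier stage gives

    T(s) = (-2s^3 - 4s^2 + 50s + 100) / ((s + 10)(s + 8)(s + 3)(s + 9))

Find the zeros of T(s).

s = -2, -5, 5

Set the numerator to zero: -2s^3 - 4s^2 + 50s + 100 = 0, i.e. -2·(s^3 + 2s^2 - 25s - 50) = 0.
Factoring: (s + 2)(s + 5)(s - 5) = 0.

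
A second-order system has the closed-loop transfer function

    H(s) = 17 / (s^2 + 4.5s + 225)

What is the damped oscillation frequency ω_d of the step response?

Comparing s^2 + 4.5s + 225 to s^2 + 2ζωₙs + ωₙ²: ωₙ = 15 rad/s and ζ = 4.5/(2·15) = 0.15.
ζωₙ = 4.5/2 = 2.25, so ω_d = ωₙ√(1−ζ²) = √(ωₙ² − (ζωₙ)²) = √(225 − 2.25²) = √219.9375 ≈ 14.83 rad/s.

ω_d ≈ 14.83 rad/s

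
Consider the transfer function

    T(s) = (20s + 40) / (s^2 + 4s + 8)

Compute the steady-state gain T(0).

Set s = 0: T(0) = (40) / (8) = 5.

T(0) = 5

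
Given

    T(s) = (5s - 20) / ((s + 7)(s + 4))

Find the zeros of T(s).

s = 4

Set the numerator to zero: 5s - 20 = 0, i.e. 5·(s - 4) = 0.
So s = 4.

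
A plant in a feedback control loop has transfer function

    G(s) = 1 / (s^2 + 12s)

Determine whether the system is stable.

The denominator s^2 + 12s factors as s(s + 12), giving poles at s = 0, -12.
Since the simple pole(s) at s = 0 lie on the jω-axis with none in the right half-plane, the system is marginally stable.

marginally stable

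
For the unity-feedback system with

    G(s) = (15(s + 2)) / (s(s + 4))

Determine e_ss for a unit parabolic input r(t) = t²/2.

e_ss = ∞

G(s) has one pole at the origin.
This is a Type 1 system; Ka = lim_{s→0} s^2·G(s) = 0, so the steady-state error for a parabola input is infinite.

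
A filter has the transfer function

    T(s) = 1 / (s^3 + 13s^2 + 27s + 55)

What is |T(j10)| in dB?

|T(j10)|_dB ≈ -63.2 dB

Substitute s = j10: numerator = 1, denominator = -1245 - j730.
|T(j10)| = |1| / |-1245 - j730| = 1 / 1443.2 ≈ 0.0006929.
In decibels: 20·log₁₀(0.0006929) ≈ -63.2 dB.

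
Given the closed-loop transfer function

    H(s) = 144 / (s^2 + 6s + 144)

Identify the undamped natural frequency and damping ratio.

ωₙ = 12 rad/s, ζ = 0.25

Compare the denominator to the standard form s^2 + 2ζωₙs + ωₙ².
ωₙ² = 144, so ωₙ = 12 rad/s.
2ζωₙ = 6, so ζ = 6/(2·12) = 0.25.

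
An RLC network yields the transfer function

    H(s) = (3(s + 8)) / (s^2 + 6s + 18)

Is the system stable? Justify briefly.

The poles can be read from the denominator factors: s = -3 ± 3j.
Since all poles lie strictly in the left half-plane, the system is stable.

stable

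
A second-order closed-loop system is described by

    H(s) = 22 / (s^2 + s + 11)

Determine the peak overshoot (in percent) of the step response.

%OS ≈ 61.9%

Comparing s^2 + s + 11 to s^2 + 2ζωₙs + ωₙ²: ωₙ = √11 ≈ 3.317 rad/s and ζ = 1/(2·√11) ≈ 0.1508.
%OS = 100·exp(−πζ/√(1−ζ²)) = 100·exp(−π·0.1508/√(1−0.1508²)) ≈ 61.9%.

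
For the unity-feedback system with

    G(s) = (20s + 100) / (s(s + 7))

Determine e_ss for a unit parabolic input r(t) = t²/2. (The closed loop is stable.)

e_ss = ∞

G(s) has one pole at the origin.
This is a Type 1 system; Ka = lim_{s→0} s^2·G(s) = 0, so the steady-state error for a parabola input is infinite.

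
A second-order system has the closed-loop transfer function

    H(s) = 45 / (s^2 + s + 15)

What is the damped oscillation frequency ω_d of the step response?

Comparing s^2 + s + 15 to s^2 + 2ζωₙs + ωₙ²: ωₙ = √15 ≈ 3.873 rad/s and ζ = 1/(2·√15) ≈ 0.1291.
ζωₙ = 1/2 = 0.5, so ω_d = ωₙ√(1−ζ²) = √(ωₙ² − (ζωₙ)²) = √(15 − 0.5²) = √14.75 ≈ 3.841 rad/s.

ω_d ≈ 3.841 rad/s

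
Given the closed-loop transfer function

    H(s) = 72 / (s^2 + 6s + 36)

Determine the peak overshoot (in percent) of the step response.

%OS ≈ 16.3%

Comparing s^2 + 6s + 36 to s^2 + 2ζωₙs + ωₙ²: ωₙ = 6 rad/s and ζ = 6/(2·6) = 0.5.
%OS = 100·exp(−πζ/√(1−ζ²)) = 100·exp(−π·0.5/√(1−0.5²)) ≈ 16.3%.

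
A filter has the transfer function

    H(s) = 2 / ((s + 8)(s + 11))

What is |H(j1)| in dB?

Substitute s = j1: numerator = 2, denominator = 87 + j19.
|H(j1)| = |2| / |87 + j19| = 2 / 89.051 ≈ 0.02246.
In decibels: 20·log₁₀(0.02246) ≈ -33.0 dB.

|H(j1)|_dB ≈ -33.0 dB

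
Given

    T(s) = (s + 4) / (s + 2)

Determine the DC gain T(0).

T(0) = 2

Set s = 0: T(0) = (4) / (2) = 2.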